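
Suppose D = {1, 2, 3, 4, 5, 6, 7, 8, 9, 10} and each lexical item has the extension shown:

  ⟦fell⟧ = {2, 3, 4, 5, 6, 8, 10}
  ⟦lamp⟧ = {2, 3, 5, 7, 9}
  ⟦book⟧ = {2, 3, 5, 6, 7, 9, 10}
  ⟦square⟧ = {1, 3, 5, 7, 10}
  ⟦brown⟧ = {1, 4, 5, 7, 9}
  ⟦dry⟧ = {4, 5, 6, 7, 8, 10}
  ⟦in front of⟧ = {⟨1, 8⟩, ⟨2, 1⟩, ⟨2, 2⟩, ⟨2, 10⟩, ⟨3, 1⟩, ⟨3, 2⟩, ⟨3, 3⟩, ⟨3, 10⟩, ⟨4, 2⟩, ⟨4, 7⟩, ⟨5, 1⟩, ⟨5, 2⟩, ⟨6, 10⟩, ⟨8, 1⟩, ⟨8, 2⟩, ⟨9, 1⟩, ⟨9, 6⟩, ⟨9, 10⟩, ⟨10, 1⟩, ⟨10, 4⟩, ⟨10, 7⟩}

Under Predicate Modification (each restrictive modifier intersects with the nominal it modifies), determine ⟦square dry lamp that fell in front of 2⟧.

{5}

⟦that fell⟧ = ⟦fell⟧ = {2, 3, 4, 5, 6, 8, 10}
⟦in front of 2⟧ = {x : ⟨x, 2⟩ ∈ ⟦in front of⟧} = {2, 3, 4, 5, 8}
⟦lamp⟧ = {2, 3, 5, 7, 9}
… ∩ ⟦that fell⟧ = {2, 3, 5, 7, 9} ∩ {2, 3, 4, 5, 6, 8, 10} = {2, 3, 5}
… ∩ ⟦in front of 2⟧ = {2, 3, 5} ∩ {2, 3, 4, 5, 8} = {2, 3, 5}
… ∩ ⟦square⟧ = {2, 3, 5} ∩ {1, 3, 5, 7, 10} = {3, 5}
… ∩ ⟦dry⟧ = {3, 5} ∩ {4, 5, 6, 7, 8, 10} = {5}
So ⟦square dry lamp that fell in front of 2⟧ = {5}.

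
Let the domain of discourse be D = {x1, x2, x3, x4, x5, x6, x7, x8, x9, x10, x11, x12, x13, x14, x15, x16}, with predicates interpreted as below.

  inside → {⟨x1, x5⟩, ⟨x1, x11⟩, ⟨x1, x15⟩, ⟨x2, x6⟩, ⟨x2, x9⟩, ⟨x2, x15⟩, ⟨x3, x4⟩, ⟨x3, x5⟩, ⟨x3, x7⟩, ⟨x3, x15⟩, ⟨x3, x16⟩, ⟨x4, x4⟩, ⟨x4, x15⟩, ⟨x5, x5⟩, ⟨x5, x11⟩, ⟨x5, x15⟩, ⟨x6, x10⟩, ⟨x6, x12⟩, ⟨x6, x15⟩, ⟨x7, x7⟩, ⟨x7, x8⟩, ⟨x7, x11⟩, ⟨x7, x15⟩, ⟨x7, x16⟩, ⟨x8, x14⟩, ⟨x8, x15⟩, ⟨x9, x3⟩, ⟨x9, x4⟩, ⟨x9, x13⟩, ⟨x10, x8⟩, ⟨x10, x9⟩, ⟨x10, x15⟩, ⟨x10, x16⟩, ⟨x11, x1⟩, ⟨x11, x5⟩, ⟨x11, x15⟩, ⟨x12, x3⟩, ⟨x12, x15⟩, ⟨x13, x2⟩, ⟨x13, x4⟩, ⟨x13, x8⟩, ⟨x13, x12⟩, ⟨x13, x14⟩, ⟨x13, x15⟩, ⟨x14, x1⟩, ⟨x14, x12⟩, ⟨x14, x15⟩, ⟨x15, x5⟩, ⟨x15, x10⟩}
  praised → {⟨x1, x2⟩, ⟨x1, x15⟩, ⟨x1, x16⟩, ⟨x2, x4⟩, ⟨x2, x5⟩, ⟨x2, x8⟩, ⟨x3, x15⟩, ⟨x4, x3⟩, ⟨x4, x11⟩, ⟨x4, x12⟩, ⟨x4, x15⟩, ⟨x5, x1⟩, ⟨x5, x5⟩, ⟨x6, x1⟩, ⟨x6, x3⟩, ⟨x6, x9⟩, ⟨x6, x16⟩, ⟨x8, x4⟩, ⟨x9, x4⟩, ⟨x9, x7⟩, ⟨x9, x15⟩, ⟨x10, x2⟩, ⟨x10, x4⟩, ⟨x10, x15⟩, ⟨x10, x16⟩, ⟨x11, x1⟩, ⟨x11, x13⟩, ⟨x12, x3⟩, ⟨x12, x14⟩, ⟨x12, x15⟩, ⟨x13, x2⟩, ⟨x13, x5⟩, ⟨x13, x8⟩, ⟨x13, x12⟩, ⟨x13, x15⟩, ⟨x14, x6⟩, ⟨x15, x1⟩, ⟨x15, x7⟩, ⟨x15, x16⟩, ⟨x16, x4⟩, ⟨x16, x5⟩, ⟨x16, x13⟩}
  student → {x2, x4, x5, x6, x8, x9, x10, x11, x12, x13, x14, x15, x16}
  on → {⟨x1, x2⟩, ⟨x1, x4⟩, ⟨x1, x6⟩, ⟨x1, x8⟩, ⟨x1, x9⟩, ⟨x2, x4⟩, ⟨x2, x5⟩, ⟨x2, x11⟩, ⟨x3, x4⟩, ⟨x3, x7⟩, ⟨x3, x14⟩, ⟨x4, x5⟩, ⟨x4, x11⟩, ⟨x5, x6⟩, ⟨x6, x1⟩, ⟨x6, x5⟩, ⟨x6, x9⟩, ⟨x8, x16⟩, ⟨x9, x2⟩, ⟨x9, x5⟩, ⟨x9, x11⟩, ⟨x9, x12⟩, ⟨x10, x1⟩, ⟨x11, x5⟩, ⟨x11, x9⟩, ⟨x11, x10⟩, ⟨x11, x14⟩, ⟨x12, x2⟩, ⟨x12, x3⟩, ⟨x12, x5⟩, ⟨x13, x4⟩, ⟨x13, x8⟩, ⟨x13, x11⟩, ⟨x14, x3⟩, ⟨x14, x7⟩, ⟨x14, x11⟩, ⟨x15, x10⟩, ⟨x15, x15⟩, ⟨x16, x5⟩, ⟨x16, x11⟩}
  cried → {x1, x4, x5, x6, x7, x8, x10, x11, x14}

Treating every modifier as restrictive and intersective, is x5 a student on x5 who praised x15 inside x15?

no

⟦on x5⟧ = {x : ⟨x, x5⟩ ∈ ⟦on⟧} = {x2, x4, x6, x9, x11, x12, x16}
⟦who praised x15⟧ = {x : ⟨x, x15⟩ ∈ ⟦praised⟧} = {x1, x3, x4, x9, x10, x12, x13}
⟦inside x15⟧ = {x : ⟨x, x15⟩ ∈ ⟦inside⟧} = {x1, x2, x3, x4, x5, x6, x7, x8, x10, x11, x12, x13, x14}
⟦student⟧ = {x2, x4, x5, x6, x8, x9, x10, x11, x12, x13, x14, x15, x16}
… ∩ ⟦on x5⟧ = {x2, x4, x5, x6, x8, x9, x10, x11, x12, x13, x14, x15, x16} ∩ {x2, x4, x6, x9, x11, x12, x16} = {x2, x4, x6, x9, x11, x12, x16}
… ∩ ⟦who praised x15⟧ = {x2, x4, x6, x9, x11, x12, x16} ∩ {x1, x3, x4, x9, x10, x12, x13} = {x4, x9, x12}
… ∩ ⟦inside x15⟧ = {x4, x9, x12} ∩ {x1, x2, x3, x4, x5, x6, x7, x8, x10, x11, x12, x13, x14} = {x4, x12}
⟦student on x5 who praised x15 inside x15⟧ = {x4, x12}; x5 ∉ this set.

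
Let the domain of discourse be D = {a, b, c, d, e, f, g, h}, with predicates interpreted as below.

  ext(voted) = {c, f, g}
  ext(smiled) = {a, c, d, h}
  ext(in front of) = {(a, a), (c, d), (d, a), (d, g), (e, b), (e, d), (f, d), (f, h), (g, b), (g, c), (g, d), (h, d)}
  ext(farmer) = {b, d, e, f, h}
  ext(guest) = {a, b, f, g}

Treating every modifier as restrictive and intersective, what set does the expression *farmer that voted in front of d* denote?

{f}

⟦that voted⟧ = ⟦voted⟧ = {c, f, g}
⟦in front of d⟧ = {x : ⟨x, d⟩ ∈ ⟦in front of⟧} = {c, e, f, g, h}
⟦farmer⟧ = {b, d, e, f, h}
… ∩ ⟦that voted⟧ = {b, d, e, f, h} ∩ {c, f, g} = {f}
… ∩ ⟦in front of d⟧ = {f} ∩ {c, e, f, g, h} = {f}
So ⟦farmer that voted in front of d⟧ = {f}.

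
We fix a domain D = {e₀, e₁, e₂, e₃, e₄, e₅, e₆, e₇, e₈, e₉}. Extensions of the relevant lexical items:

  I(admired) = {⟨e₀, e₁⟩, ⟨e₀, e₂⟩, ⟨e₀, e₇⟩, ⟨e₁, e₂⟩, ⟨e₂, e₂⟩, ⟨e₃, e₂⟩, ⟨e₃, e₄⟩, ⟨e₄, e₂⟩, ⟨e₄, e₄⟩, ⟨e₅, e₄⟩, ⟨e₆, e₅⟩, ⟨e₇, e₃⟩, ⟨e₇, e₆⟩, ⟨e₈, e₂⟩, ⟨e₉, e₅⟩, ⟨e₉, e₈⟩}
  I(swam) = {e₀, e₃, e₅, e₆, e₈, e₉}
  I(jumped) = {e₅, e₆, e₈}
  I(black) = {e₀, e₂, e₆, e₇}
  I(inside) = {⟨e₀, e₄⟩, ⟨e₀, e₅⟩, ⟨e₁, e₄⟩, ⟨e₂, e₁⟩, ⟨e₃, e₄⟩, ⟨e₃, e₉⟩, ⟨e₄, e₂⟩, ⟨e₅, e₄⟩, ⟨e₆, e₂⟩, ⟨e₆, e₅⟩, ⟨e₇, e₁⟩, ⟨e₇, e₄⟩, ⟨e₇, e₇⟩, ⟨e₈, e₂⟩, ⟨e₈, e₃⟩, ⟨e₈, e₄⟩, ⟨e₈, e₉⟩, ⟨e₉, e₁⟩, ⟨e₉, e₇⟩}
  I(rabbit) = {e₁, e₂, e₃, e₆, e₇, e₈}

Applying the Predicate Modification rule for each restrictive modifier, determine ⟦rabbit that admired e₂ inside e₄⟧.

{e₁, e₃, e₈}

⟦that admired e₂⟧ = {x : ⟨x, e₂⟩ ∈ ⟦admired⟧} = {e₀, e₁, e₂, e₃, e₄, e₈}
⟦inside e₄⟧ = {x : ⟨x, e₄⟩ ∈ ⟦inside⟧} = {e₀, e₁, e₃, e₅, e₇, e₈}
⟦rabbit⟧ = {e₁, e₂, e₃, e₆, e₇, e₈}
… ∩ ⟦that admired e₂⟧ = {e₁, e₂, e₃, e₆, e₇, e₈} ∩ {e₀, e₁, e₂, e₃, e₄, e₈} = {e₁, e₂, e₃, e₈}
… ∩ ⟦inside e₄⟧ = {e₁, e₂, e₃, e₈} ∩ {e₀, e₁, e₃, e₅, e₇, e₈} = {e₁, e₃, e₈}
So ⟦rabbit that admired e₂ inside e₄⟧ = {e₁, e₃, e₈}.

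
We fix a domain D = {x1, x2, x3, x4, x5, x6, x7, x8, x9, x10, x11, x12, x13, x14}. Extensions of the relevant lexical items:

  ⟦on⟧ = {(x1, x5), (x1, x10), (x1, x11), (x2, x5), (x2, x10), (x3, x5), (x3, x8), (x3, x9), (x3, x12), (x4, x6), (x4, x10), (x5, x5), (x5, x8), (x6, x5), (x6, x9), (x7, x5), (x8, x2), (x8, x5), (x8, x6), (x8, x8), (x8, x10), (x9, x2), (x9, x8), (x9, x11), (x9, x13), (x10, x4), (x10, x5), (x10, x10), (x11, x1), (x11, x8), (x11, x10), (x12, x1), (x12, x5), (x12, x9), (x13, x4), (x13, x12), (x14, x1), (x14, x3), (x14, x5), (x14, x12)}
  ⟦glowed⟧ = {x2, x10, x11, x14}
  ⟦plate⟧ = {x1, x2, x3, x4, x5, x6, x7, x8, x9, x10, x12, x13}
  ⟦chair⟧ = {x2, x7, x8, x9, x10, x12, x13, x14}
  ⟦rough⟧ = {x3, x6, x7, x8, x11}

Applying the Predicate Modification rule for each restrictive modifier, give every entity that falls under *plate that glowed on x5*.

{x2, x10}

⟦that glowed⟧ = ⟦glowed⟧ = {x2, x10, x11, x14}
⟦on x5⟧ = {x : ⟨x, x5⟩ ∈ ⟦on⟧} = {x1, x2, x3, x5, x6, x7, x8, x10, x12, x14}
⟦plate⟧ = {x1, x2, x3, x4, x5, x6, x7, x8, x9, x10, x12, x13}
… ∩ ⟦that glowed⟧ = {x1, x2, x3, x4, x5, x6, x7, x8, x9, x10, x12, x13} ∩ {x2, x10, x11, x14} = {x2, x10}
… ∩ ⟦on x5⟧ = {x2, x10} ∩ {x1, x2, x3, x5, x6, x7, x8, x10, x12, x14} = {x2, x10}
So ⟦plate that glowed on x5⟧ = {x2, x10}.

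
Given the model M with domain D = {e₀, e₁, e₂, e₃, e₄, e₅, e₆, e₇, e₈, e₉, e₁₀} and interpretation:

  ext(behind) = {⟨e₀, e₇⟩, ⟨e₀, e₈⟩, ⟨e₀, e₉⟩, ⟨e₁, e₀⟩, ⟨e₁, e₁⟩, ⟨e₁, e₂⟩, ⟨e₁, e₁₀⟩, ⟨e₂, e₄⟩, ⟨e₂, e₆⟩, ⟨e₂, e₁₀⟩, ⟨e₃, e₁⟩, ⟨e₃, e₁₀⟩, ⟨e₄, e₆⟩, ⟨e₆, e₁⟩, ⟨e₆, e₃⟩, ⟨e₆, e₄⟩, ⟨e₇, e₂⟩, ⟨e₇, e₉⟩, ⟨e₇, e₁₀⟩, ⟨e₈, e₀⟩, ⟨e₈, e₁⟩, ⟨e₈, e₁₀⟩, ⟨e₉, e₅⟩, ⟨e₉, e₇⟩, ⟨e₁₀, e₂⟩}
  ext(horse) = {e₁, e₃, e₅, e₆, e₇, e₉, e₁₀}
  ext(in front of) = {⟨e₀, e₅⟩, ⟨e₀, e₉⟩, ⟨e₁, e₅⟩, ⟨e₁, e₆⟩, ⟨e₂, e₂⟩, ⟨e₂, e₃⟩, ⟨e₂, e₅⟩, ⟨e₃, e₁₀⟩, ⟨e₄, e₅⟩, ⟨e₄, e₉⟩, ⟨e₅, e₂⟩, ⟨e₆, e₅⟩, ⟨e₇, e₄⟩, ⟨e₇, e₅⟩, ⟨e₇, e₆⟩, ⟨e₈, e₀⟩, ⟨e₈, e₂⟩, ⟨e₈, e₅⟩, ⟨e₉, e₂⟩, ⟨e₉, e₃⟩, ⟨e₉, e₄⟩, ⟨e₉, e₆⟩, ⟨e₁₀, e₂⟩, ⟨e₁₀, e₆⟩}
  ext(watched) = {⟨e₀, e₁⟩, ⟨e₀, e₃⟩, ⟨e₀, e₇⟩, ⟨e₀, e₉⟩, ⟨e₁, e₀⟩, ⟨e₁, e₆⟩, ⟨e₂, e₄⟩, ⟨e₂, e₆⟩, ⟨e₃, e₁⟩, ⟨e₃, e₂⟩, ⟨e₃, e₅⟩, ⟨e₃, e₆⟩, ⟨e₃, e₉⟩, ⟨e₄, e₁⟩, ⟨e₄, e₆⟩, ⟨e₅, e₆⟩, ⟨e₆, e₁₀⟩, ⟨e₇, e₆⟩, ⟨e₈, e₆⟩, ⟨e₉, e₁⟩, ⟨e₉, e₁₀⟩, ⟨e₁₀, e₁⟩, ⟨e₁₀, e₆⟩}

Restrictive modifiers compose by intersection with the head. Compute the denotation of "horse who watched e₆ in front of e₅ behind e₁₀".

{e₁, e₇}

⟦who watched e₆⟧ = {x : ⟨x, e₆⟩ ∈ ⟦watched⟧} = {e₁, e₂, e₃, e₄, e₅, e₇, e₈, e₁₀}
⟦in front of e₅⟧ = {x : ⟨x, e₅⟩ ∈ ⟦in front of⟧} = {e₀, e₁, e₂, e₄, e₆, e₇, e₈}
⟦behind e₁₀⟧ = {x : ⟨x, e₁₀⟩ ∈ ⟦behind⟧} = {e₁, e₂, e₃, e₇, e₈}
⟦horse⟧ = {e₁, e₃, e₅, e₆, e₇, e₉, e₁₀}
… ∩ ⟦who watched e₆⟧ = {e₁, e₃, e₅, e₆, e₇, e₉, e₁₀} ∩ {e₁, e₂, e₃, e₄, e₅, e₇, e₈, e₁₀} = {e₁, e₃, e₅, e₇, e₁₀}
… ∩ ⟦in front of e₅⟧ = {e₁, e₃, e₅, e₇, e₁₀} ∩ {e₀, e₁, e₂, e₄, e₆, e₇, e₈} = {e₁, e₇}
… ∩ ⟦behind e₁₀⟧ = {e₁, e₇} ∩ {e₁, e₂, e₃, e₇, e₈} = {e₁, e₇}
So ⟦horse who watched e₆ in front of e₅ behind e₁₀⟧ = {e₁, e₇}.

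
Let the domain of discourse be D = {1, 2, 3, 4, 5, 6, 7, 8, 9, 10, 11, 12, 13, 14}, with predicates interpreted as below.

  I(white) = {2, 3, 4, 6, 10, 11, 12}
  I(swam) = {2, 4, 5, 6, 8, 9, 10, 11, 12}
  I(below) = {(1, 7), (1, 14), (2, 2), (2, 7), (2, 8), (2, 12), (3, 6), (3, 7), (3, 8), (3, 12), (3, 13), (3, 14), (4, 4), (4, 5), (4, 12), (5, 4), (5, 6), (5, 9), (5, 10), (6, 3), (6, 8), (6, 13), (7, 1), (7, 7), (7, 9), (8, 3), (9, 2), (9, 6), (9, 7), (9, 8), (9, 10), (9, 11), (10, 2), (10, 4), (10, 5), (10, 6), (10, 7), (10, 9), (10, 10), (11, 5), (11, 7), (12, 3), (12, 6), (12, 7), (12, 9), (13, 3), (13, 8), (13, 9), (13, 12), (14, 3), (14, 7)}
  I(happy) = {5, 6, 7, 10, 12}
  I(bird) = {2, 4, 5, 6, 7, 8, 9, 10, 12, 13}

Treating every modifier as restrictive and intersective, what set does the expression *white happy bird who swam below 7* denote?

{10, 12}

⟦who swam⟧ = ⟦swam⟧ = {2, 4, 5, 6, 8, 9, 10, 11, 12}
⟦below 7⟧ = {x : ⟨x, 7⟩ ∈ ⟦below⟧} = {1, 2, 3, 7, 9, 10, 11, 12, 14}
⟦bird⟧ = {2, 4, 5, 6, 7, 8, 9, 10, 12, 13}
… ∩ ⟦who swam⟧ = {2, 4, 5, 6, 7, 8, 9, 10, 12, 13} ∩ {2, 4, 5, 6, 8, 9, 10, 11, 12} = {2, 4, 5, 6, 8, 9, 10, 12}
… ∩ ⟦below 7⟧ = {2, 4, 5, 6, 8, 9, 10, 12} ∩ {1, 2, 3, 7, 9, 10, 11, 12, 14} = {2, 9, 10, 12}
… ∩ ⟦white⟧ = {2, 9, 10, 12} ∩ {2, 3, 4, 6, 10, 11, 12} = {2, 10, 12}
… ∩ ⟦happy⟧ = {2, 10, 12} ∩ {5, 6, 7, 10, 12} = {10, 12}
So ⟦white happy bird who swam below 7⟧ = {10, 12}.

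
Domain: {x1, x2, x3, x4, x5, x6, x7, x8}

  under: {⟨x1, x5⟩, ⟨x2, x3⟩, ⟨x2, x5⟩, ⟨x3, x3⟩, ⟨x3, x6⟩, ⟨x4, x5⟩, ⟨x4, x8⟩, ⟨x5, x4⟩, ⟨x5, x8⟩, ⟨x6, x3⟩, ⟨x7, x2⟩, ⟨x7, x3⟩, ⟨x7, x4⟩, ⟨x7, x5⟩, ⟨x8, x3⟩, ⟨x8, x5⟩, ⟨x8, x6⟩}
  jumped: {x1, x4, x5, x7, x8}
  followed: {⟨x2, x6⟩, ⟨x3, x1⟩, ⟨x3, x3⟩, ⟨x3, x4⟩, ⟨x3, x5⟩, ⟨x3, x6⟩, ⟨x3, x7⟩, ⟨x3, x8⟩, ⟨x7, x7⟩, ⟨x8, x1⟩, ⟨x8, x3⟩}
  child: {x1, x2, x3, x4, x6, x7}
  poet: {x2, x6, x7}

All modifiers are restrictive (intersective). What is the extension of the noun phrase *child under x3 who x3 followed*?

⟦under x3⟧ = {x : ⟨x, x3⟩ ∈ ⟦under⟧} = {x2, x3, x6, x7, x8}
⟦who x3 followed⟧ = {x : ⟨x3, x⟩ ∈ ⟦followed⟧} = {x1, x3, x4, x5, x6, x7, x8}
⟦child⟧ = {x1, x2, x3, x4, x6, x7}
… ∩ ⟦under x3⟧ = {x1, x2, x3, x4, x6, x7} ∩ {x2, x3, x6, x7, x8} = {x2, x3, x6, x7}
… ∩ ⟦who x3 followed⟧ = {x2, x3, x6, x7} ∩ {x1, x3, x4, x5, x6, x7, x8} = {x3, x6, x7}
So ⟦child under x3 who x3 followed⟧ = {x3, x6, x7}.

{x3, x6, x7}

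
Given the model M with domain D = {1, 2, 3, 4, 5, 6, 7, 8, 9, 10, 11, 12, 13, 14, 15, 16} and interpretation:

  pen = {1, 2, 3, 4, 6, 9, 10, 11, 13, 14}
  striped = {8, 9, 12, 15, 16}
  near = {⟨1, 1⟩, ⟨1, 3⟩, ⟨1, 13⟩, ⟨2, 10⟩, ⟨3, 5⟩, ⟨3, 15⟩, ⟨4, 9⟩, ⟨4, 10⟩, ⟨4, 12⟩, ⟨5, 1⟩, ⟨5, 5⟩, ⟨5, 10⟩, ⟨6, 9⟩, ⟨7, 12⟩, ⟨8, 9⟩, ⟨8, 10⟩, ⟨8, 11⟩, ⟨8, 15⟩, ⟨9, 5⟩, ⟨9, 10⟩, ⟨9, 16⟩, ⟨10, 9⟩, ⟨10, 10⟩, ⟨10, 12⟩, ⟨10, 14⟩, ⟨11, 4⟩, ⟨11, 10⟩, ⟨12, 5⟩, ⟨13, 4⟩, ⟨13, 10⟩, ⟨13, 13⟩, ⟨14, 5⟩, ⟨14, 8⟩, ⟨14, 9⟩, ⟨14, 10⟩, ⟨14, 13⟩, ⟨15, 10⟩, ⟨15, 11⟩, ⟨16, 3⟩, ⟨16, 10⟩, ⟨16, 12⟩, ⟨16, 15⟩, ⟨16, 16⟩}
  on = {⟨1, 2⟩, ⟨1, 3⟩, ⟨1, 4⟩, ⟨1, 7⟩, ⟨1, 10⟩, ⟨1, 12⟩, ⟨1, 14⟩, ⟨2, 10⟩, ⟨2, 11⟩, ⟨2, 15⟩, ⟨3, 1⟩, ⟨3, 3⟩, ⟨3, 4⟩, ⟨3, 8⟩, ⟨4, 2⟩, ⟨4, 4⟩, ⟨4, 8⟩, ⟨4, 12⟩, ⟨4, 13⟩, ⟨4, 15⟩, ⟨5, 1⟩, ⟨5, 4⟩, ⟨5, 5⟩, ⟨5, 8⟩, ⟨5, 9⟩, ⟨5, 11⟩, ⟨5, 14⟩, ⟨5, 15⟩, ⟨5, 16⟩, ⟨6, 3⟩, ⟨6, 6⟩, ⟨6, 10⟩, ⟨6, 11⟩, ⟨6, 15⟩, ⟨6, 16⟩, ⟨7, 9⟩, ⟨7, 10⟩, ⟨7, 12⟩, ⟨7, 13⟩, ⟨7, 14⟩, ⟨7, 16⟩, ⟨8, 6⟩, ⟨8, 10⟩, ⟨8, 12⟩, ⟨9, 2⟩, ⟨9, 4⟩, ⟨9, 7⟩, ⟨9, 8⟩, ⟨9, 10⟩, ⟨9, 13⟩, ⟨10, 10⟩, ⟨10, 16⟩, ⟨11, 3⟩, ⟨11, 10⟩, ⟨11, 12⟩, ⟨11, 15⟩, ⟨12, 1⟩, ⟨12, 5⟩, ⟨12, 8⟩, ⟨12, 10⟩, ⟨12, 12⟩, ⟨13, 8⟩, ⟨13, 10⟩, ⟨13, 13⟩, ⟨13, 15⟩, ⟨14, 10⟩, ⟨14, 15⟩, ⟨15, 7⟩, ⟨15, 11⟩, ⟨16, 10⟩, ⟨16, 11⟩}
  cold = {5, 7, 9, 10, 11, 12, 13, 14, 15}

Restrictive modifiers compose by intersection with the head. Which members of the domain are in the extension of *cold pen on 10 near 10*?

{9, 10, 11, 13, 14}

⟦on 10⟧ = {x : ⟨x, 10⟩ ∈ ⟦on⟧} = {1, 2, 6, 7, 8, 9, 10, 11, 12, 13, 14, 16}
⟦near 10⟧ = {x : ⟨x, 10⟩ ∈ ⟦near⟧} = {2, 4, 5, 8, 9, 10, 11, 13, 14, 15, 16}
⟦pen⟧ = {1, 2, 3, 4, 6, 9, 10, 11, 13, 14}
… ∩ ⟦on 10⟧ = {1, 2, 3, 4, 6, 9, 10, 11, 13, 14} ∩ {1, 2, 6, 7, 8, 9, 10, 11, 12, 13, 14, 16} = {1, 2, 6, 9, 10, 11, 13, 14}
… ∩ ⟦near 10⟧ = {1, 2, 6, 9, 10, 11, 13, 14} ∩ {2, 4, 5, 8, 9, 10, 11, 13, 14, 15, 16} = {2, 9, 10, 11, 13, 14}
… ∩ ⟦cold⟧ = {2, 9, 10, 11, 13, 14} ∩ {5, 7, 9, 10, 11, 12, 13, 14, 15} = {9, 10, 11, 13, 14}
So ⟦cold pen on 10 near 10⟧ = {9, 10, 11, 13, 14}.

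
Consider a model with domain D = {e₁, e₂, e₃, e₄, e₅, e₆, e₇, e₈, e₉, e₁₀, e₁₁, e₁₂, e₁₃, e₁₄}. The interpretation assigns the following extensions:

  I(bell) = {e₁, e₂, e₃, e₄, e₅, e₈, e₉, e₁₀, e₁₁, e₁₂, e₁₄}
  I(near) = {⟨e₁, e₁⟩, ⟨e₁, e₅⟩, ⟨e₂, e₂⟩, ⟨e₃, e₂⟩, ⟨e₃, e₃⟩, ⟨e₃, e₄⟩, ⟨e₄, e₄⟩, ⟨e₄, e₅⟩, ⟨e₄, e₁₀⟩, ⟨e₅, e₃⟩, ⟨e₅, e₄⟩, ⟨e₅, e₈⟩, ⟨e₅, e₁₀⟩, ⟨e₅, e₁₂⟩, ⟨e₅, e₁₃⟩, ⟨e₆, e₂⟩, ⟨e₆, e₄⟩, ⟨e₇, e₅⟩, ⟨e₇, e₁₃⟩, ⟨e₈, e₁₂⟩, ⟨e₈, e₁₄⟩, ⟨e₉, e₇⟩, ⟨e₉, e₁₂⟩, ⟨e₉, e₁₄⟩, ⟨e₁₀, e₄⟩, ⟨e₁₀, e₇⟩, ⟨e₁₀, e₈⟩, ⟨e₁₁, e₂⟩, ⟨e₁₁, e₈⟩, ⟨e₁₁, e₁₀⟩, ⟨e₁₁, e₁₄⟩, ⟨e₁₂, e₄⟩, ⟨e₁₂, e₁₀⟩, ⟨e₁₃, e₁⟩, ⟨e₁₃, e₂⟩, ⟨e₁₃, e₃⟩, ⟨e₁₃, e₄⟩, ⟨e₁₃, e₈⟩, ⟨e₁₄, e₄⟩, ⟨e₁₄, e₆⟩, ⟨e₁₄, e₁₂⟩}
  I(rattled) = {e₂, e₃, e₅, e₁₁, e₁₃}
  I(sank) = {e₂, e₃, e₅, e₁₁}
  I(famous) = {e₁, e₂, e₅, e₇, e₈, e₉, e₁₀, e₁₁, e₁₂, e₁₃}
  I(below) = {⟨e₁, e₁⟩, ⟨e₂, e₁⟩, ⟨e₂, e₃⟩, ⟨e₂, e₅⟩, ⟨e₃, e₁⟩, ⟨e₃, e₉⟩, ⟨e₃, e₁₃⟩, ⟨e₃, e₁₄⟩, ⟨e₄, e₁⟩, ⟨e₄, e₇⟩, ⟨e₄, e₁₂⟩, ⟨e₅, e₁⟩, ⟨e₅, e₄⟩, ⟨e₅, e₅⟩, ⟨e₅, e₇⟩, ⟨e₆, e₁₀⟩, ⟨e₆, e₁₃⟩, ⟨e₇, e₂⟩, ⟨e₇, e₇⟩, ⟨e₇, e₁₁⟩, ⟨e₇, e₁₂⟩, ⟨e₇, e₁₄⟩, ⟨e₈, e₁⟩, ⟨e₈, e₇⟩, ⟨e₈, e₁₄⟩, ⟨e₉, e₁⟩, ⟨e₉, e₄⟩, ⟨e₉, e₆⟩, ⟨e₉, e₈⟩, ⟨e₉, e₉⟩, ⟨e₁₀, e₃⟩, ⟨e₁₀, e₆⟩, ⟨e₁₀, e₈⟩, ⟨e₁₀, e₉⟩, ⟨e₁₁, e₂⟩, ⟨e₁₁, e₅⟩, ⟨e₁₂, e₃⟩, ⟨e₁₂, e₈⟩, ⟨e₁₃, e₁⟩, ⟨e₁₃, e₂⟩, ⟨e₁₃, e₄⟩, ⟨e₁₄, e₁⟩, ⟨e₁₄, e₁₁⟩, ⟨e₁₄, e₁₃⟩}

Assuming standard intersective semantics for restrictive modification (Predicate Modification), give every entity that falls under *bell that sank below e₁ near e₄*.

{e₃, e₅}

⟦that sank⟧ = ⟦sank⟧ = {e₂, e₃, e₅, e₁₁}
⟦below e₁⟧ = {x : ⟨x, e₁⟩ ∈ ⟦below⟧} = {e₁, e₂, e₃, e₄, e₅, e₈, e₉, e₁₃, e₁₄}
⟦near e₄⟧ = {x : ⟨x, e₄⟩ ∈ ⟦near⟧} = {e₃, e₄, e₅, e₆, e₁₀, e₁₂, e₁₃, e₁₄}
⟦bell⟧ = {e₁, e₂, e₃, e₄, e₅, e₈, e₉, e₁₀, e₁₁, e₁₂, e₁₄}
… ∩ ⟦that sank⟧ = {e₁, e₂, e₃, e₄, e₅, e₈, e₉, e₁₀, e₁₁, e₁₂, e₁₄} ∩ {e₂, e₃, e₅, e₁₁} = {e₂, e₃, e₅, e₁₁}
… ∩ ⟦below e₁⟧ = {e₂, e₃, e₅, e₁₁} ∩ {e₁, e₂, e₃, e₄, e₅, e₈, e₉, e₁₃, e₁₄} = {e₂, e₃, e₅}
… ∩ ⟦near e₄⟧ = {e₂, e₃, e₅} ∩ {e₃, e₄, e₅, e₆, e₁₀, e₁₂, e₁₃, e₁₄} = {e₃, e₅}
So ⟦bell that sank below e₁ near e₄⟧ = {e₃, e₅}.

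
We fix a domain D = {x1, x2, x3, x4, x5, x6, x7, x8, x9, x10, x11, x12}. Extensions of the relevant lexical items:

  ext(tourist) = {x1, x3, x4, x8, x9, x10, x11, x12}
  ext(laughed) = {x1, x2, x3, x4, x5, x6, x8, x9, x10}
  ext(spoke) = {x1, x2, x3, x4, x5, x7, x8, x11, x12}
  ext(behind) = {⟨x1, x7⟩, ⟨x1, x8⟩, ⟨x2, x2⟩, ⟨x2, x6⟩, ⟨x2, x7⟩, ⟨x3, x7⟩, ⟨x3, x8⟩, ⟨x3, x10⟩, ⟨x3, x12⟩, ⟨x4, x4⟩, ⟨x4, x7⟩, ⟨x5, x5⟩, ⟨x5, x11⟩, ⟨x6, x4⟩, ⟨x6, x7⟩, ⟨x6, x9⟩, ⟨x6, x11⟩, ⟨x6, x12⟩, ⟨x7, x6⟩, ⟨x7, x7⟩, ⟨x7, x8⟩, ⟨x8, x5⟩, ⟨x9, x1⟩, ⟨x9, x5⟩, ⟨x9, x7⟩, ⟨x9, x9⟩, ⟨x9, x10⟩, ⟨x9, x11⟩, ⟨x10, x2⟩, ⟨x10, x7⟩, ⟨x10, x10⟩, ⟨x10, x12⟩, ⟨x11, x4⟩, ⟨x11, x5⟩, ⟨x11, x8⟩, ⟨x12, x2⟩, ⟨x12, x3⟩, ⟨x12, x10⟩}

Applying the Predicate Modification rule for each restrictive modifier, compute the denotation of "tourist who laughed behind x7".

{x1, x3, x4, x9, x10}

⟦who laughed⟧ = ⟦laughed⟧ = {x1, x2, x3, x4, x5, x6, x8, x9, x10}
⟦behind x7⟧ = {x : ⟨x, x7⟩ ∈ ⟦behind⟧} = {x1, x2, x3, x4, x6, x7, x9, x10}
⟦tourist⟧ = {x1, x3, x4, x8, x9, x10, x11, x12}
… ∩ ⟦who laughed⟧ = {x1, x3, x4, x8, x9, x10, x11, x12} ∩ {x1, x2, x3, x4, x5, x6, x8, x9, x10} = {x1, x3, x4, x8, x9, x10}
… ∩ ⟦behind x7⟧ = {x1, x3, x4, x8, x9, x10} ∩ {x1, x2, x3, x4, x6, x7, x9, x10} = {x1, x3, x4, x9, x10}
So ⟦tourist who laughed behind x7⟧ = {x1, x3, x4, x9, x10}.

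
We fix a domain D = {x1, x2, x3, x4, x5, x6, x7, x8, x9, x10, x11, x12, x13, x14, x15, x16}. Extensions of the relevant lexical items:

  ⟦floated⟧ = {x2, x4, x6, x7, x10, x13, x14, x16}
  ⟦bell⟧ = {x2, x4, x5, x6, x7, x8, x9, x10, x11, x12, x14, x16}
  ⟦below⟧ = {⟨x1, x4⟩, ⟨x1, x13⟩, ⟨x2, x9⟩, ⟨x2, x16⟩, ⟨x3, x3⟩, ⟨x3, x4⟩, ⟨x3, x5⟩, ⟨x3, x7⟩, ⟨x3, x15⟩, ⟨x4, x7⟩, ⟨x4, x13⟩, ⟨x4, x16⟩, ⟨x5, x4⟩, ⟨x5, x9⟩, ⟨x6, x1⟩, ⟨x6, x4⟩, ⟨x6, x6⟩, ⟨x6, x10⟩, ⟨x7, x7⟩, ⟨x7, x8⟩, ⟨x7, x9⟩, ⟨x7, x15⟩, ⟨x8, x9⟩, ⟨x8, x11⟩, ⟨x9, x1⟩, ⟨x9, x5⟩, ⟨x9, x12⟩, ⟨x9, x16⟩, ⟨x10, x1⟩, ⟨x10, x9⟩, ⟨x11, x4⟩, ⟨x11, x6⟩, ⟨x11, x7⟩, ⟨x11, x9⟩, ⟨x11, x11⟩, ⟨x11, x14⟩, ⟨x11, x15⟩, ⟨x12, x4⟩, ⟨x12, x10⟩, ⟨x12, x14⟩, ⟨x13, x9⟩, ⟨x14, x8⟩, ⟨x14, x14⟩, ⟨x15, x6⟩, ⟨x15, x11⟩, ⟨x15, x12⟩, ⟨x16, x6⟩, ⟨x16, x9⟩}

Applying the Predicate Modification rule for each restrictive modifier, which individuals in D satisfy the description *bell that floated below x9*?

⟦that floated⟧ = ⟦floated⟧ = {x2, x4, x6, x7, x10, x13, x14, x16}
⟦below x9⟧ = {x : ⟨x, x9⟩ ∈ ⟦below⟧} = {x2, x5, x7, x8, x10, x11, x13, x16}
⟦bell⟧ = {x2, x4, x5, x6, x7, x8, x9, x10, x11, x12, x14, x16}
… ∩ ⟦that floated⟧ = {x2, x4, x5, x6, x7, x8, x9, x10, x11, x12, x14, x16} ∩ {x2, x4, x6, x7, x10, x13, x14, x16} = {x2, x4, x6, x7, x10, x14, x16}
… ∩ ⟦below x9⟧ = {x2, x4, x6, x7, x10, x14, x16} ∩ {x2, x5, x7, x8, x10, x11, x13, x16} = {x2, x7, x10, x16}
So ⟦bell that floated below x9⟧ = {x2, x7, x10, x16}.

{x2, x7, x10, x16}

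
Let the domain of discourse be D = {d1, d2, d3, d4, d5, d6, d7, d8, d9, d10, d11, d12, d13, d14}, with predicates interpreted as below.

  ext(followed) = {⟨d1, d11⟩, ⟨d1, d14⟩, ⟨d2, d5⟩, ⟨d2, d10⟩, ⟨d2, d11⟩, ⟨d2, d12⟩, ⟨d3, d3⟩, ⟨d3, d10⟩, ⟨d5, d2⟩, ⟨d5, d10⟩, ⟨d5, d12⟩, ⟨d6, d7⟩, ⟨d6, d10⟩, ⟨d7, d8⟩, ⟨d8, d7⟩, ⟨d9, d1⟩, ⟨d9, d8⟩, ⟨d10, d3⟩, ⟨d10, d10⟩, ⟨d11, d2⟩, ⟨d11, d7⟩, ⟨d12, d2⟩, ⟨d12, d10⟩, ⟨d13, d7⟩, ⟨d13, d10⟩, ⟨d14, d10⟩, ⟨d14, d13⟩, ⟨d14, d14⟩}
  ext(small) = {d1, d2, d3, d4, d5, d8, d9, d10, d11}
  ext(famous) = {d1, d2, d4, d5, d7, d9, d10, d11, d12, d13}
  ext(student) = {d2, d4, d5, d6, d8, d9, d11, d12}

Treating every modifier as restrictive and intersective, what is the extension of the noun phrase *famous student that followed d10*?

⟦that followed d10⟧ = {x : ⟨x, d10⟩ ∈ ⟦followed⟧} = {d2, d3, d5, d6, d10, d12, d13, d14}
⟦student⟧ = {d2, d4, d5, d6, d8, d9, d11, d12}
… ∩ ⟦that followed d10⟧ = {d2, d4, d5, d6, d8, d9, d11, d12} ∩ {d2, d3, d5, d6, d10, d12, d13, d14} = {d2, d5, d6, d12}
… ∩ ⟦famous⟧ = {d2, d5, d6, d12} ∩ {d1, d2, d4, d5, d7, d9, d10, d11, d12, d13} = {d2, d5, d12}
So ⟦famous student that followed d10⟧ = {d2, d5, d12}.

{d2, d5, d12}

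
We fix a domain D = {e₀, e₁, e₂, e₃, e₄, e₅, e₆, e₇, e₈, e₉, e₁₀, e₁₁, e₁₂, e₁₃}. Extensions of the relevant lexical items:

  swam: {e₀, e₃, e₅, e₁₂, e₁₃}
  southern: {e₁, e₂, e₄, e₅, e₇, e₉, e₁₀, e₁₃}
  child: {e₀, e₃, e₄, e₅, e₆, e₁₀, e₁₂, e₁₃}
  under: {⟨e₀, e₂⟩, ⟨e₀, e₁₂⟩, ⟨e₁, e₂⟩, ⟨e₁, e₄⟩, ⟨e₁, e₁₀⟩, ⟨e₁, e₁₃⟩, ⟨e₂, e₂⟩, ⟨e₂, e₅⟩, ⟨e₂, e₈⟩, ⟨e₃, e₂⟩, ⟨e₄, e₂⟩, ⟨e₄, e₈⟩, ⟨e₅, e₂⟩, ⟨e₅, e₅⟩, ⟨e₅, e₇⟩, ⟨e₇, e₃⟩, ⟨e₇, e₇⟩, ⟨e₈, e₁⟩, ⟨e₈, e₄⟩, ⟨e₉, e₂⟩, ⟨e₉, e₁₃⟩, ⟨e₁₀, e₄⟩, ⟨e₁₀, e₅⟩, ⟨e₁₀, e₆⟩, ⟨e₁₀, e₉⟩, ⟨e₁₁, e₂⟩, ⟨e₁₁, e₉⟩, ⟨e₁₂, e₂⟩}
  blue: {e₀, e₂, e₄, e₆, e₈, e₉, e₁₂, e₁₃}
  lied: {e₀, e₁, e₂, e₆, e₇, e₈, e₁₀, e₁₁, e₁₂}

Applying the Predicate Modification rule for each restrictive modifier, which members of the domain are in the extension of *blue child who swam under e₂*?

⟦who swam⟧ = ⟦swam⟧ = {e₀, e₃, e₅, e₁₂, e₁₃}
⟦under e₂⟧ = {x : ⟨x, e₂⟩ ∈ ⟦under⟧} = {e₀, e₁, e₂, e₃, e₄, e₅, e₉, e₁₁, e₁₂}
⟦child⟧ = {e₀, e₃, e₄, e₅, e₆, e₁₀, e₁₂, e₁₃}
… ∩ ⟦who swam⟧ = {e₀, e₃, e₄, e₅, e₆, e₁₀, e₁₂, e₁₃} ∩ {e₀, e₃, e₅, e₁₂, e₁₃} = {e₀, e₃, e₅, e₁₂, e₁₃}
… ∩ ⟦under e₂⟧ = {e₀, e₃, e₅, e₁₂, e₁₃} ∩ {e₀, e₁, e₂, e₃, e₄, e₅, e₉, e₁₁, e₁₂} = {e₀, e₃, e₅, e₁₂}
… ∩ ⟦blue⟧ = {e₀, e₃, e₅, e₁₂} ∩ {e₀, e₂, e₄, e₆, e₈, e₉, e₁₂, e₁₃} = {e₀, e₁₂}
So ⟦blue child who swam under e₂⟧ = {e₀, e₁₂}.

{e₀, e₁₂}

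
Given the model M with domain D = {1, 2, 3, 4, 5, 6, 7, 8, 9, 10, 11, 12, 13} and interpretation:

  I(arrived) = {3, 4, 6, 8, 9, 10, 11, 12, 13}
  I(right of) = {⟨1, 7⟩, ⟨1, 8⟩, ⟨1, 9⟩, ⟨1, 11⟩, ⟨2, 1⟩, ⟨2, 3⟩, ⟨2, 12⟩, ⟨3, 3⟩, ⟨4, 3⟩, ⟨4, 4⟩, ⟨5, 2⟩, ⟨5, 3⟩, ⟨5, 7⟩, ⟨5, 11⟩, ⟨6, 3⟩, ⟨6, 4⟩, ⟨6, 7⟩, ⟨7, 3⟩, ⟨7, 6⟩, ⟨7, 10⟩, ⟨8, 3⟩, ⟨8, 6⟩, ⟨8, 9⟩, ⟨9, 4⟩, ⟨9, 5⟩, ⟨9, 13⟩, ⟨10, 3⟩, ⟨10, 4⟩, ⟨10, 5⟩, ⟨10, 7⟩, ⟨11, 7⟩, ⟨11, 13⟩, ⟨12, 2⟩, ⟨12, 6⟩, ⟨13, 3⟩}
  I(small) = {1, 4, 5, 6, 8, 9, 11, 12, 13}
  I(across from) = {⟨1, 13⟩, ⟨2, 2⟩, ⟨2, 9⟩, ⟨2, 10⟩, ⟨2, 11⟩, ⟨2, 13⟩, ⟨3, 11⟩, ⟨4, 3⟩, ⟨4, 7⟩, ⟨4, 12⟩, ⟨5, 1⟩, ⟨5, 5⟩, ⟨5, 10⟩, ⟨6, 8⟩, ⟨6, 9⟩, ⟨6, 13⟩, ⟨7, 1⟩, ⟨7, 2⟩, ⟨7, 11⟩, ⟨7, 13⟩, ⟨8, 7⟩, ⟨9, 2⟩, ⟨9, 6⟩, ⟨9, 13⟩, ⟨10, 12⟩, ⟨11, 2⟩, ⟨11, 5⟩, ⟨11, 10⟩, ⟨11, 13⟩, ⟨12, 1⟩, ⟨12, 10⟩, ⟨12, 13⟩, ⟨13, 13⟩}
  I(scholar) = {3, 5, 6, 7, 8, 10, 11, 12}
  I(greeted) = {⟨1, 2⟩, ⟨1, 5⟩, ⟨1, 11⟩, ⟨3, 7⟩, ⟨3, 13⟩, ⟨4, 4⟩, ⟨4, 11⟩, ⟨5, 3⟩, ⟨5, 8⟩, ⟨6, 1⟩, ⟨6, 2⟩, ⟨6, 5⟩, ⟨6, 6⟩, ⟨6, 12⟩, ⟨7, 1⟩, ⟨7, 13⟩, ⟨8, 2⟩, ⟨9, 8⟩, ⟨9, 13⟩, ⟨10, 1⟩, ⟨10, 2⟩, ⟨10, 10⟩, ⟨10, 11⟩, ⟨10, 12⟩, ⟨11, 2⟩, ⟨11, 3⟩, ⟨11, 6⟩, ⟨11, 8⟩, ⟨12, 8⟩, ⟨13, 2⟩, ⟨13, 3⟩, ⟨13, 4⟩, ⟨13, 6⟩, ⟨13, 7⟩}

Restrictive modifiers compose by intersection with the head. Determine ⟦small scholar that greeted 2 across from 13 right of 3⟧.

{6}

⟦that greeted 2⟧ = {x : ⟨x, 2⟩ ∈ ⟦greeted⟧} = {1, 6, 8, 10, 11, 13}
⟦across from 13⟧ = {x : ⟨x, 13⟩ ∈ ⟦across from⟧} = {1, 2, 6, 7, 9, 11, 12, 13}
⟦right of 3⟧ = {x : ⟨x, 3⟩ ∈ ⟦right of⟧} = {2, 3, 4, 5, 6, 7, 8, 10, 13}
⟦scholar⟧ = {3, 5, 6, 7, 8, 10, 11, 12}
… ∩ ⟦that greeted 2⟧ = {3, 5, 6, 7, 8, 10, 11, 12} ∩ {1, 6, 8, 10, 11, 13} = {6, 8, 10, 11}
… ∩ ⟦across from 13⟧ = {6, 8, 10, 11} ∩ {1, 2, 6, 7, 9, 11, 12, 13} = {6, 11}
… ∩ ⟦right of 3⟧ = {6, 11} ∩ {2, 3, 4, 5, 6, 7, 8, 10, 13} = {6}
… ∩ ⟦small⟧ = {6} ∩ {1, 4, 5, 6, 8, 9, 11, 12, 13} = {6}
So ⟦small scholar that greeted 2 across from 13 right of 3⟧ = {6}.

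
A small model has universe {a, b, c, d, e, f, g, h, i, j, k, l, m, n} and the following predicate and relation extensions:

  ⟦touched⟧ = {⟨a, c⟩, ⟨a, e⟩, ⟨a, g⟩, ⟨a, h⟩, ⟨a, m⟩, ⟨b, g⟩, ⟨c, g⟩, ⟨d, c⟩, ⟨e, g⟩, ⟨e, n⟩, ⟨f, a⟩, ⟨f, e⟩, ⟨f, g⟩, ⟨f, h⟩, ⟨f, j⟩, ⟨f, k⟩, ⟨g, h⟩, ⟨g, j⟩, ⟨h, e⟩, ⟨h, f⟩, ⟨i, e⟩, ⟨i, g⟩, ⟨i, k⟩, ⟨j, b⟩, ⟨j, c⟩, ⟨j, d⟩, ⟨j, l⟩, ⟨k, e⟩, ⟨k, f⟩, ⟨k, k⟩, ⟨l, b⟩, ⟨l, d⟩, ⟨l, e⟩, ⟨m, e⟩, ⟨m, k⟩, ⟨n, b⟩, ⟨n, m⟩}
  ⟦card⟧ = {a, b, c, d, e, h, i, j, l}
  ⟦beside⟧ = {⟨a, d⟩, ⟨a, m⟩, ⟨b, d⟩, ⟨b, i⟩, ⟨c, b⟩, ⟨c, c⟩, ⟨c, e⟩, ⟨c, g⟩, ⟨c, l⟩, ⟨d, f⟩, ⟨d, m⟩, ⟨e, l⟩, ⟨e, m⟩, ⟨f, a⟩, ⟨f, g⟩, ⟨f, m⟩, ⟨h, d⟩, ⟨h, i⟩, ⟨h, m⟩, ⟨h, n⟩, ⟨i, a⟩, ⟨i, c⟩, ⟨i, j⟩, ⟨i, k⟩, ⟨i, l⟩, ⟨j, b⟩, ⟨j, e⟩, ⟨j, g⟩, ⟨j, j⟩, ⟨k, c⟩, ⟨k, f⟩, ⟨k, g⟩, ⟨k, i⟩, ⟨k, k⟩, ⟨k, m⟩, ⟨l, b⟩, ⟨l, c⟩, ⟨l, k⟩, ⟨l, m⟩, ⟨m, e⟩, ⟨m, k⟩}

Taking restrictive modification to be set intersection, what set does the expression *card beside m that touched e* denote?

{a, h, l}

⟦beside m⟧ = {x : ⟨x, m⟩ ∈ ⟦beside⟧} = {a, d, e, f, h, k, l}
⟦that touched e⟧ = {x : ⟨x, e⟩ ∈ ⟦touched⟧} = {a, f, h, i, k, l, m}
⟦card⟧ = {a, b, c, d, e, h, i, j, l}
… ∩ ⟦beside m⟧ = {a, b, c, d, e, h, i, j, l} ∩ {a, d, e, f, h, k, l} = {a, d, e, h, l}
… ∩ ⟦that touched e⟧ = {a, d, e, h, l} ∩ {a, f, h, i, k, l, m} = {a, h, l}
So ⟦card beside m that touched e⟧ = {a, h, l}.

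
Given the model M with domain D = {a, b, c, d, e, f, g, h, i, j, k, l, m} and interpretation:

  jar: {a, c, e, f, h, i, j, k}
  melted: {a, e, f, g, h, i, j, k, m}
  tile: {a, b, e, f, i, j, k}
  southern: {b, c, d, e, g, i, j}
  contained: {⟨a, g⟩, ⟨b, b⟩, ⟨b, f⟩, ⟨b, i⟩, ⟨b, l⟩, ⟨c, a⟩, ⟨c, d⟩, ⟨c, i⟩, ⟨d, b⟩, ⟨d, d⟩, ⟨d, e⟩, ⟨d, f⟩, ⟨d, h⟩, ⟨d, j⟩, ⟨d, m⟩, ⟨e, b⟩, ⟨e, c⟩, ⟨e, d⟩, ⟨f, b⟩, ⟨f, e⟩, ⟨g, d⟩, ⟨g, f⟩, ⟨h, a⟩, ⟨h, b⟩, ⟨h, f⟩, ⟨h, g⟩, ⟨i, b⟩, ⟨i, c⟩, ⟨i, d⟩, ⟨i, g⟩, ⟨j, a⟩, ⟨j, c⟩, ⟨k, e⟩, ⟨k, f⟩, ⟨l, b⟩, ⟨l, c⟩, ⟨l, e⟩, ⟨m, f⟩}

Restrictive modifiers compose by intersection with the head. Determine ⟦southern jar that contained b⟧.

⟦that contained b⟧ = {x : ⟨x, b⟩ ∈ ⟦contained⟧} = {b, d, e, f, h, i, l}
⟦jar⟧ = {a, c, e, f, h, i, j, k}
… ∩ ⟦that contained b⟧ = {a, c, e, f, h, i, j, k} ∩ {b, d, e, f, h, i, l} = {e, f, h, i}
… ∩ ⟦southern⟧ = {e, f, h, i} ∩ {b, c, d, e, g, i, j} = {e, i}
So ⟦southern jar that contained b⟧ = {e, i}.

{e, i}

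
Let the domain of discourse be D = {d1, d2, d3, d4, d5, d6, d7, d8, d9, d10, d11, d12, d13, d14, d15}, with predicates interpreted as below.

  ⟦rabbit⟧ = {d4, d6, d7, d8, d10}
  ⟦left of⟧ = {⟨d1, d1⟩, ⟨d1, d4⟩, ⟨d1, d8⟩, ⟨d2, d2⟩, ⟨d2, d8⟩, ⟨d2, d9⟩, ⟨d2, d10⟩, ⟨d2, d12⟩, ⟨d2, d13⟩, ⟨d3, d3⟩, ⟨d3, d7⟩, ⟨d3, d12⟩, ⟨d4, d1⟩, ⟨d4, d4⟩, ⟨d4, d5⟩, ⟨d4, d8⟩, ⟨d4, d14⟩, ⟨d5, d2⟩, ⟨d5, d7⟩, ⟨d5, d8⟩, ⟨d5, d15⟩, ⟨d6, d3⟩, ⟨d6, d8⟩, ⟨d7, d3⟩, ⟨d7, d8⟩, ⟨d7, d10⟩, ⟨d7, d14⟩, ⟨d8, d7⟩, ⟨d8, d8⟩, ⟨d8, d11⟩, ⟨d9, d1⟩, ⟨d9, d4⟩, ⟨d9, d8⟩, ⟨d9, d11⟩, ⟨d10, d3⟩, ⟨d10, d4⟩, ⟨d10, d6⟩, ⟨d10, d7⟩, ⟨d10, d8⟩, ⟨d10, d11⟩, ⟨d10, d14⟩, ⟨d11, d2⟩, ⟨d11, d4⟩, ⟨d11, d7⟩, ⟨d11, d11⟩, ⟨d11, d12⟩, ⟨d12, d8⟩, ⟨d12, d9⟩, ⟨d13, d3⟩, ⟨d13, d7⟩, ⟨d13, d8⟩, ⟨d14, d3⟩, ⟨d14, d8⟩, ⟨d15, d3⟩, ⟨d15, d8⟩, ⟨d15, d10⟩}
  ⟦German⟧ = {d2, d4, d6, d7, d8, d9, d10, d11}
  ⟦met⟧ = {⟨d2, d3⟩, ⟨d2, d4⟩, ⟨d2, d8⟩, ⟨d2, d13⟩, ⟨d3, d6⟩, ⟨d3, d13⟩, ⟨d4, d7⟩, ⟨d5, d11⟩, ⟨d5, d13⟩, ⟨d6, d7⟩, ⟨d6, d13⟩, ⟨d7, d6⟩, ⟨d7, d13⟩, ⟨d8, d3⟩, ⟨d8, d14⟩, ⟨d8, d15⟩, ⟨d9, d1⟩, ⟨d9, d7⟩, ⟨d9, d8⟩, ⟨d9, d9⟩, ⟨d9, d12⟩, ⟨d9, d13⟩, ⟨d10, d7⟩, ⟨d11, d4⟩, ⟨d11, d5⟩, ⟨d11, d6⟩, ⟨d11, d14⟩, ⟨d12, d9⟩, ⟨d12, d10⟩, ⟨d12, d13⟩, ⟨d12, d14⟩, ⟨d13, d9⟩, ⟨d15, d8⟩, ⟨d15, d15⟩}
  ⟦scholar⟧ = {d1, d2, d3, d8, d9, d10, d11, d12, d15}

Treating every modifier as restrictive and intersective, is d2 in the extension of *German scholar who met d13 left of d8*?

⟦who met d13⟧ = {x : ⟨x, d13⟩ ∈ ⟦met⟧} = {d2, d3, d5, d6, d7, d9, d12}
⟦left of d8⟧ = {x : ⟨x, d8⟩ ∈ ⟦left of⟧} = {d1, d2, d4, d5, d6, d7, d8, d9, d10, d12, d13, d14, d15}
⟦scholar⟧ = {d1, d2, d3, d8, d9, d10, d11, d12, d15}
… ∩ ⟦who met d13⟧ = {d1, d2, d3, d8, d9, d10, d11, d12, d15} ∩ {d2, d3, d5, d6, d7, d9, d12} = {d2, d3, d9, d12}
… ∩ ⟦left of d8⟧ = {d2, d3, d9, d12} ∩ {d1, d2, d4, d5, d6, d7, d8, d9, d10, d12, d13, d14, d15} = {d2, d9, d12}
… ∩ ⟦German⟧ = {d2, d9, d12} ∩ {d2, d4, d6, d7, d8, d9, d10, d11} = {d2, d9}
⟦German scholar who met d13 left of d8⟧ = {d2, d9}; d2 ∈ this set.

yes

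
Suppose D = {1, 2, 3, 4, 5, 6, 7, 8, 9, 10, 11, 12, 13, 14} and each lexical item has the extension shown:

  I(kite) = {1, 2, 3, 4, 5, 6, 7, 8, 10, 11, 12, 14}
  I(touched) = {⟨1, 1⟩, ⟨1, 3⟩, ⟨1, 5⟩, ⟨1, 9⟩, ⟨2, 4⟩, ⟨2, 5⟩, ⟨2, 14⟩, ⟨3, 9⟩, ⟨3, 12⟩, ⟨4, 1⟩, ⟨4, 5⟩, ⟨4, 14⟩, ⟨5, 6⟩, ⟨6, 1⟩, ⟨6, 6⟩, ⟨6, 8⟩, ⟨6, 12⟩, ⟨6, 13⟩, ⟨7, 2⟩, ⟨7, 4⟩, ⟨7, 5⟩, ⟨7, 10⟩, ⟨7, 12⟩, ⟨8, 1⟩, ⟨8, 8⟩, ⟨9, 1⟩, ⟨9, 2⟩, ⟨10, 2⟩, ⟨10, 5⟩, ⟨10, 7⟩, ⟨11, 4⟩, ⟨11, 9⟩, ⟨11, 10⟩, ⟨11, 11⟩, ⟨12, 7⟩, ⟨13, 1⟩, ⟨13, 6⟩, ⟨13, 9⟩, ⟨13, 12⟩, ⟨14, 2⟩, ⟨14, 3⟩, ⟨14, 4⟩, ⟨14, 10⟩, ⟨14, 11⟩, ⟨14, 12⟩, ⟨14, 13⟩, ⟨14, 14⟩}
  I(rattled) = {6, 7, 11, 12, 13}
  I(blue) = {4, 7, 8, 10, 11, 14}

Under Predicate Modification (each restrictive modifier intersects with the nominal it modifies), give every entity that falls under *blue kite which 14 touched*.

{4, 10, 11, 14}

⟦which 14 touched⟧ = {x : ⟨14, x⟩ ∈ ⟦touched⟧} = {2, 3, 4, 10, 11, 12, 13, 14}
⟦kite⟧ = {1, 2, 3, 4, 5, 6, 7, 8, 10, 11, 12, 14}
… ∩ ⟦which 14 touched⟧ = {1, 2, 3, 4, 5, 6, 7, 8, 10, 11, 12, 14} ∩ {2, 3, 4, 10, 11, 12, 13, 14} = {2, 3, 4, 10, 11, 12, 14}
… ∩ ⟦blue⟧ = {2, 3, 4, 10, 11, 12, 14} ∩ {4, 7, 8, 10, 11, 14} = {4, 10, 11, 14}
So ⟦blue kite which 14 touched⟧ = {4, 10, 11, 14}.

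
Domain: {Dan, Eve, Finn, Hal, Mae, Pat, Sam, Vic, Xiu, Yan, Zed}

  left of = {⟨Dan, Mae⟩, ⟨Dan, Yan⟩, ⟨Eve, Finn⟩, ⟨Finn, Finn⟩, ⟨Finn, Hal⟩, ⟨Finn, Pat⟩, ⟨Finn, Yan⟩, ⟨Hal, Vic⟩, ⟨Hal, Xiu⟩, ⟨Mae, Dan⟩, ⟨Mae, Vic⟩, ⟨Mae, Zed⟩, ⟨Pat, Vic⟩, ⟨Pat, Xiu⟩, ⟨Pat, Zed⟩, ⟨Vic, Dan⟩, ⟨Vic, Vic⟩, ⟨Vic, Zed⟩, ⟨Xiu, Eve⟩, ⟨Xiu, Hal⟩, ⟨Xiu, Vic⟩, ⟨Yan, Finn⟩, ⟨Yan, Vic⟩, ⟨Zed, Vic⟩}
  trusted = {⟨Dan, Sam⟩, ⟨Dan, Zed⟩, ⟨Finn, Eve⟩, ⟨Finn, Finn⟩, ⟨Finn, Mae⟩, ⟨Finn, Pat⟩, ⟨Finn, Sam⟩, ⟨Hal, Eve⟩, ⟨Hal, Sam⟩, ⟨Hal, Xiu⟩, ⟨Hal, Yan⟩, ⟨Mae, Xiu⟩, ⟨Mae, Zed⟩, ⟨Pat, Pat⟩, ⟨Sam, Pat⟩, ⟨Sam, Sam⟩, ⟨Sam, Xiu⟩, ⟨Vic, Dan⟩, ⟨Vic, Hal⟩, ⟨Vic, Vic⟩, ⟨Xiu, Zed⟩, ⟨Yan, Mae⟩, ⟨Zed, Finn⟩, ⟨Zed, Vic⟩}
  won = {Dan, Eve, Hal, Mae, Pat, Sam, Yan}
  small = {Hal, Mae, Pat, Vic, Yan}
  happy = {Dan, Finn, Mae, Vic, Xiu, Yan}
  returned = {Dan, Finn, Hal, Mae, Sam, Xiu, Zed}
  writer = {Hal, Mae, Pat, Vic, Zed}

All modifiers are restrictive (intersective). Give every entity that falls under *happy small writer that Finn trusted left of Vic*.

{Mae}

⟦that Finn trusted⟧ = {x : ⟨Finn, x⟩ ∈ ⟦trusted⟧} = {Eve, Finn, Mae, Pat, Sam}
⟦left of Vic⟧ = {x : ⟨x, Vic⟩ ∈ ⟦left of⟧} = {Hal, Mae, Pat, Vic, Xiu, Yan, Zed}
⟦writer⟧ = {Hal, Mae, Pat, Vic, Zed}
… ∩ ⟦that Finn trusted⟧ = {Hal, Mae, Pat, Vic, Zed} ∩ {Eve, Finn, Mae, Pat, Sam} = {Mae, Pat}
… ∩ ⟦left of Vic⟧ = {Mae, Pat} ∩ {Hal, Mae, Pat, Vic, Xiu, Yan, Zed} = {Mae, Pat}
… ∩ ⟦happy⟧ = {Mae, Pat} ∩ {Dan, Finn, Mae, Vic, Xiu, Yan} = {Mae}
… ∩ ⟦small⟧ = {Mae} ∩ {Hal, Mae, Pat, Vic, Yan} = {Mae}
So ⟦happy small writer that Finn trusted left of Vic⟧ = {Mae}.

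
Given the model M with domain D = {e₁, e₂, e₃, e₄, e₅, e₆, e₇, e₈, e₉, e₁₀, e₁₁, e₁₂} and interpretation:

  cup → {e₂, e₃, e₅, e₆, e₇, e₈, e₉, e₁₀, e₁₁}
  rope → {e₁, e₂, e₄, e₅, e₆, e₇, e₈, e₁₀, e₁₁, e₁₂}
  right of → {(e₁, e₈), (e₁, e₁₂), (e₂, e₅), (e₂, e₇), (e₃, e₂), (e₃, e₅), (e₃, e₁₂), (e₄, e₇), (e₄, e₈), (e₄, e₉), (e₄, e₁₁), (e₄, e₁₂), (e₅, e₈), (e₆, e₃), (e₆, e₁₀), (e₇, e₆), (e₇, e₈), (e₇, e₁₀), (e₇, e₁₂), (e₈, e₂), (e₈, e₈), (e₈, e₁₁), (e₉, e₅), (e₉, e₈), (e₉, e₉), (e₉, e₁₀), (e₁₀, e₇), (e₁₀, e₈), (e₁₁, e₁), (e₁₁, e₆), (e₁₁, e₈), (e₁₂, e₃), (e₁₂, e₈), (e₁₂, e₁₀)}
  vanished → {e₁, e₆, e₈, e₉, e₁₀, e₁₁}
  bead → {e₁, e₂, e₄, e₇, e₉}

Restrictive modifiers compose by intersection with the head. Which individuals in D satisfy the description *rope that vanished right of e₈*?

⟦that vanished⟧ = ⟦vanished⟧ = {e₁, e₆, e₈, e₉, e₁₀, e₁₁}
⟦right of e₈⟧ = {x : ⟨x, e₈⟩ ∈ ⟦right of⟧} = {e₁, e₄, e₅, e₇, e₈, e₉, e₁₀, e₁₁, e₁₂}
⟦rope⟧ = {e₁, e₂, e₄, e₅, e₆, e₇, e₈, e₁₀, e₁₁, e₁₂}
… ∩ ⟦that vanished⟧ = {e₁, e₂, e₄, e₅, e₆, e₇, e₈, e₁₀, e₁₁, e₁₂} ∩ {e₁, e₆, e₈, e₉, e₁₀, e₁₁} = {e₁, e₆, e₈, e₁₀, e₁₁}
… ∩ ⟦right of e₈⟧ = {e₁, e₆, e₈, e₁₀, e₁₁} ∩ {e₁, e₄, e₅, e₇, e₈, e₉, e₁₀, e₁₁, e₁₂} = {e₁, e₈, e₁₀, e₁₁}
So ⟦rope that vanished right of e₈⟧ = {e₁, e₈, e₁₀, e₁₁}.

{e₁, e₈, e₁₀, e₁₁}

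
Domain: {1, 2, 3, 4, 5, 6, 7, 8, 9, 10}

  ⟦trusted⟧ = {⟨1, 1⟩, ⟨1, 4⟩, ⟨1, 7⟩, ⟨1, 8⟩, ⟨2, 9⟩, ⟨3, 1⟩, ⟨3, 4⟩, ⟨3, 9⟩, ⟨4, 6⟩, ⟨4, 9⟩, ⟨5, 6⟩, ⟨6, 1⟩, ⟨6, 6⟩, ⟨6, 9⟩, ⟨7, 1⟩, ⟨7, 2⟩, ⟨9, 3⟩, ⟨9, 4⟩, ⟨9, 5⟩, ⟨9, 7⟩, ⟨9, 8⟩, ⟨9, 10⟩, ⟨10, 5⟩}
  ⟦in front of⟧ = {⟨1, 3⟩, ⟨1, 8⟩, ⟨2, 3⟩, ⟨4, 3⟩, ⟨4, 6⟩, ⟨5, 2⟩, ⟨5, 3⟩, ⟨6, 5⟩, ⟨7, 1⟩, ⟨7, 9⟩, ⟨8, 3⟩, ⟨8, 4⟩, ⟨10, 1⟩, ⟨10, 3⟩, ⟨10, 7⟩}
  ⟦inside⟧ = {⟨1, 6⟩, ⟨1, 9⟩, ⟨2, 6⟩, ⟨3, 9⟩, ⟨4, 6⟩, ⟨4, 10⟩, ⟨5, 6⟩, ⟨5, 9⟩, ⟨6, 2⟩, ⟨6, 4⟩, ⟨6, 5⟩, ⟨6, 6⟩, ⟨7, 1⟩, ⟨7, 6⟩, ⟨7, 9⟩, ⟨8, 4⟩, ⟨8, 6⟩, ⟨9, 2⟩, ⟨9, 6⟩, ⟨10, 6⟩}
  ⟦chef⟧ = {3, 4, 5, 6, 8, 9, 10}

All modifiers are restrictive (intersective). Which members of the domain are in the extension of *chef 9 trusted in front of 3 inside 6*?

⟦9 trusted⟧ = {x : ⟨9, x⟩ ∈ ⟦trusted⟧} = {3, 4, 5, 7, 8, 10}
⟦in front of 3⟧ = {x : ⟨x, 3⟩ ∈ ⟦in front of⟧} = {1, 2, 4, 5, 8, 10}
⟦inside 6⟧ = {x : ⟨x, 6⟩ ∈ ⟦inside⟧} = {1, 2, 4, 5, 6, 7, 8, 9, 10}
⟦chef⟧ = {3, 4, 5, 6, 8, 9, 10}
… ∩ ⟦9 trusted⟧ = {3, 4, 5, 6, 8, 9, 10} ∩ {3, 4, 5, 7, 8, 10} = {3, 4, 5, 8, 10}
… ∩ ⟦in front of 3⟧ = {3, 4, 5, 8, 10} ∩ {1, 2, 4, 5, 8, 10} = {4, 5, 8, 10}
… ∩ ⟦inside 6⟧ = {4, 5, 8, 10} ∩ {1, 2, 4, 5, 6, 7, 8, 9, 10} = {4, 5, 8, 10}
So ⟦chef 9 trusted in front of 3 inside 6⟧ = {4, 5, 8, 10}.

{4, 5, 8, 10}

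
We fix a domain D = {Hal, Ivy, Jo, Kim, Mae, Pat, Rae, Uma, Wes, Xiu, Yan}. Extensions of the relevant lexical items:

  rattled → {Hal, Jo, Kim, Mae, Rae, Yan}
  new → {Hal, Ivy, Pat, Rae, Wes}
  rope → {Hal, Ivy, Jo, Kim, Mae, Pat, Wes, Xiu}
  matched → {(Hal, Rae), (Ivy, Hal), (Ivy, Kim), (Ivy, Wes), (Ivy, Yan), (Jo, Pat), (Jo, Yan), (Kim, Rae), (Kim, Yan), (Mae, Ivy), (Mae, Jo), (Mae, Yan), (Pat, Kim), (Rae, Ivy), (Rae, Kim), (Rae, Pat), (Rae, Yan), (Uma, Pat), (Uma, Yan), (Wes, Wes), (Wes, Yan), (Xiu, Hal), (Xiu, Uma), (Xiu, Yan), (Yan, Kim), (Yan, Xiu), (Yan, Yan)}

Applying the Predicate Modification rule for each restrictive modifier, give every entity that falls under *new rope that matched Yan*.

{Ivy, Wes}

⟦that matched Yan⟧ = {x : ⟨x, Yan⟩ ∈ ⟦matched⟧} = {Ivy, Jo, Kim, Mae, Rae, Uma, Wes, Xiu, Yan}
⟦rope⟧ = {Hal, Ivy, Jo, Kim, Mae, Pat, Wes, Xiu}
… ∩ ⟦that matched Yan⟧ = {Hal, Ivy, Jo, Kim, Mae, Pat, Wes, Xiu} ∩ {Ivy, Jo, Kim, Mae, Rae, Uma, Wes, Xiu, Yan} = {Ivy, Jo, Kim, Mae, Wes, Xiu}
… ∩ ⟦new⟧ = {Ivy, Jo, Kim, Mae, Wes, Xiu} ∩ {Hal, Ivy, Pat, Rae, Wes} = {Ivy, Wes}
So ⟦new rope that matched Yan⟧ = {Ivy, Wes}.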